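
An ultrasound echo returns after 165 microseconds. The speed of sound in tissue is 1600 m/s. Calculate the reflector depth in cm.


depth = c * t / 2
t = 165 us = 1.6500e-04 s
depth = 1600 * 1.6500e-04 / 2
depth = 0.132 m = 13.2 cm


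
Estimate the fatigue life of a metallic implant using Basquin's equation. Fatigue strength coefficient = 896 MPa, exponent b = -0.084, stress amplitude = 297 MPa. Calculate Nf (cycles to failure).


sigma_a = sigma_f' * (2Nf)^b
2Nf = (sigma_a/sigma_f')^(1/b)
2Nf = (297/896)^(1/-0.084)
2Nf = 511619.57
Nf = 2.558e+05


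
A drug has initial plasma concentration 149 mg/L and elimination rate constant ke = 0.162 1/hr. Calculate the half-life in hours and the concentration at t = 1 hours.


t_half = ln(2) / ke = 0.693147 / 0.162 = 4.279 hr
C(t) = C0 * exp(-ke*t) = 149 * exp(-0.162*1)
C(1) = 126.7 mg/L


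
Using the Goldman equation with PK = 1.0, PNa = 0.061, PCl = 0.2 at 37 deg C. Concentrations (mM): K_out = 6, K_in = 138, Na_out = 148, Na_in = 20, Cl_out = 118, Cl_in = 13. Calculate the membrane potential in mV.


Vm = (RT/F)*ln((PK*Ko + PNa*Nao + PCl*Cli)/(PK*Ki + PNa*Nai + PCl*Clo))
Numer = 17.628, Denom = 162.82
Vm = -59.41 mV


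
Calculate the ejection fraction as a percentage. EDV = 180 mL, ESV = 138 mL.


SV = EDV - ESV = 180 - 138 = 42 mL
EF = SV/EDV * 100 = 42/180 * 100
EF = 23.33%


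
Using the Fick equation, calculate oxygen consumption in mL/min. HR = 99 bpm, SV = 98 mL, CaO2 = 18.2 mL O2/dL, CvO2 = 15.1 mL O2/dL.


CO = HR*SV = 99*98/1000 = 9.702 L/min
a-v O2 diff = 18.2 - 15.1 = 3.1 mL/dL
VO2 = CO * (CaO2-CvO2) * 10 dL/L
VO2 = 9.702 * 3.1 * 10
VO2 = 300.8 mL/min


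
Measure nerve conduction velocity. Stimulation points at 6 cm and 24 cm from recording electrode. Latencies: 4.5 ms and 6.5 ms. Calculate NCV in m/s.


Distance = (24 - 6) / 100 = 0.18 m
dt = (6.5 - 4.5) / 1000 = 0.002 s
NCV = dist / dt = 90 m/s


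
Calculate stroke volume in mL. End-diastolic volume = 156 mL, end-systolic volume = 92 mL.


SV = EDV - ESV
SV = 156 - 92
SV = 64 mL


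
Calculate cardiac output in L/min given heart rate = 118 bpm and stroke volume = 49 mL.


CO = HR * SV
CO = 118 * 49 / 1000
CO = 5.782 L/min


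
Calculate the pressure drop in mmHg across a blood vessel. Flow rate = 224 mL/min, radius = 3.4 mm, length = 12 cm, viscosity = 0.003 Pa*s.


dP = 8*mu*L*Q / (pi*r^4)
Q = 224 mL/min = 3.73333e-06 m^3/s
dP = 25.6108 Pa = 25.6108 / 133.322 mmHg = 0.1921 mmHg


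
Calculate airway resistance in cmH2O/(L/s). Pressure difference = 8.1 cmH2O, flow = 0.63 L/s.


R = dP / flow
R = 8.1 / 0.63
R = 12.86 cmH2O/(L/s)


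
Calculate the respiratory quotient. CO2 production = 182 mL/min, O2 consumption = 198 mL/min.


RQ = VCO2 / VO2
RQ = 182 / 198
RQ = 0.9192


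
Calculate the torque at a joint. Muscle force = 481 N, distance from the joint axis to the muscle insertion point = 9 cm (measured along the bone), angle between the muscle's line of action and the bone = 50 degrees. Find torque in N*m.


Torque = F * d * sin(theta)   (moment arm = d*sin(theta))
d = 9 cm = 0.09 m
Torque = 481 * 0.09 * sin(50)
Torque = 33.16 N*m


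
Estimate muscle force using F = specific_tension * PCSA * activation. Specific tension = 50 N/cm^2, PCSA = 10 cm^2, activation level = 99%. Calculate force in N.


F = sigma * PCSA * activation
F = 50 * 10 * 0.99
F = 495 N


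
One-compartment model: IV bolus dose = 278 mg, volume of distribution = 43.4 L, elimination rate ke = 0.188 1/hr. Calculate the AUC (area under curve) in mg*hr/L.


C0 = Dose/Vd = 278/43.4 = 6.40553 mg/L
AUC = C0/ke = 6.40553/0.188
AUC = 34.07 mg*hr/L


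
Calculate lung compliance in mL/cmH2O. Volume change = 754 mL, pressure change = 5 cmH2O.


C = dV / dP
C = 754 / 5
C = 150.8 mL/cmH2O


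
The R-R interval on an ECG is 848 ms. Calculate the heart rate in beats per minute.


HR = 60 / RR_interval(s)
RR = 848 ms = 0.848 s
HR = 60 / 0.848 = 70.75 bpm


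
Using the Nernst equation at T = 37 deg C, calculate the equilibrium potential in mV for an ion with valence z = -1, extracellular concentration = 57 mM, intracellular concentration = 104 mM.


E = (RT/(zF)) * ln(C_out/C_in)
T = 37 + 273.15 = 310.15 K
E = (8.314 * 310.15 / (-1 * 96485)) * ln(57/104)
E = 16.07 mV


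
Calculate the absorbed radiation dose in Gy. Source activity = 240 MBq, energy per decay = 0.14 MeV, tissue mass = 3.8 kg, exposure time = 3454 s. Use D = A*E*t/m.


A = 240 MBq = 2.4000e+08 Bq
E = 0.14 MeV = 2.2428e-14 J
D = A*E*t/m = 2.4000e+08*2.2428e-14*3454/3.8
D = 0.004893 Gy


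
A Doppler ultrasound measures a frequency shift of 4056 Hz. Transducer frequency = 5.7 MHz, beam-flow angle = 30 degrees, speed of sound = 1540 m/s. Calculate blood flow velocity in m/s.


v = fd * c / (2 * f0 * cos(theta))
v = 4056 * 1540 / (2 * 5.7000e+06 * cos(30))
v = 0.6327 m/s


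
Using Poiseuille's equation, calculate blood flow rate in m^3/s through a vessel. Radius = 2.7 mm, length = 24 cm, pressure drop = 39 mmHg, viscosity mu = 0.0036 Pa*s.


Q = pi*r^4*dP / (8*mu*L)
r = 0.0027 m, L = 0.24 m
dP = 39 mmHg = 5199.558 Pa
Q = 1.2559e-04 m^3/s


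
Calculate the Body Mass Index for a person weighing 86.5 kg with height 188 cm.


BMI = weight / height^2
height = 188 cm = 1.88 m
BMI = 86.5 / 1.88^2
BMI = 24.47 kg/m^2


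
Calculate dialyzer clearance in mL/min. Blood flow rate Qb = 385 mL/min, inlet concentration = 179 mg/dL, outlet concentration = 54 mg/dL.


K = Qb * (Cb_in - Cb_out) / Cb_in
K = 385 * (179 - 54) / 179
K = 268.9 mL/min


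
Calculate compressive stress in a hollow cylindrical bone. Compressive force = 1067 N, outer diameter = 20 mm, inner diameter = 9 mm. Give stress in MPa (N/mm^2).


A = pi*(r_o^2 - r_i^2)
r_o = 10 mm, r_i = 4.5 mm
A = 250.542 mm^2
sigma = F/A = 1067 / 250.542
sigma = 4.259 MPa


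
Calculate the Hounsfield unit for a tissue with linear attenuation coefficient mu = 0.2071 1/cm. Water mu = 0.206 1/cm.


HU = ((mu_tissue - mu_water) / mu_water) * 1000
HU = ((0.2071 - 0.206) / 0.206) * 1000
HU = 5.34


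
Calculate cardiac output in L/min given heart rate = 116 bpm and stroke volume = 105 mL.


CO = HR * SV
CO = 116 * 105 / 1000
CO = 12.18 L/min


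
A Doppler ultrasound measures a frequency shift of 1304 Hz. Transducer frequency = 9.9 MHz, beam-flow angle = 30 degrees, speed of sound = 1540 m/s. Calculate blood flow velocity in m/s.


v = fd * c / (2 * f0 * cos(theta))
v = 1304 * 1540 / (2 * 9.9000e+06 * cos(30))
v = 0.1171 m/s


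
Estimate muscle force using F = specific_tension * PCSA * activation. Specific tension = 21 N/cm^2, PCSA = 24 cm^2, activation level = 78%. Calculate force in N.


F = sigma * PCSA * activation
F = 21 * 24 * 0.78
F = 393.1 N


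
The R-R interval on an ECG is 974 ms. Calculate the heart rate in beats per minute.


HR = 60 / RR_interval(s)
RR = 974 ms = 0.974 s
HR = 60 / 0.974 = 61.6 bpm


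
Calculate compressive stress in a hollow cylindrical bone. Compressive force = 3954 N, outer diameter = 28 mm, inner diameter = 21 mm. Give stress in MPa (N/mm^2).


A = pi*(r_o^2 - r_i^2)
r_o = 14 mm, r_i = 10.5 mm
A = 269.392 mm^2
sigma = F/A = 3954 / 269.392
sigma = 14.68 MPa


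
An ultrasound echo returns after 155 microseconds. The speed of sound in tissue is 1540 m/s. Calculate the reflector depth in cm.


depth = c * t / 2
t = 155 us = 1.5500e-04 s
depth = 1540 * 1.5500e-04 / 2
depth = 0.11935 m = 11.935 cm


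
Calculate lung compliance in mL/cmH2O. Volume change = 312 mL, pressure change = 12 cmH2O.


C = dV / dP
C = 312 / 12
C = 26 mL/cmH2O


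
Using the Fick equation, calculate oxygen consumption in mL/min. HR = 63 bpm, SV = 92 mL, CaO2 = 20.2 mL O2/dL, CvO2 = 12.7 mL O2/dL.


CO = HR*SV = 63*92/1000 = 5.796 L/min
a-v O2 diff = 20.2 - 12.7 = 7.5 mL/dL
VO2 = CO * (CaO2-CvO2) * 10 dL/L
VO2 = 5.796 * 7.5 * 10
VO2 = 434.7 mL/min


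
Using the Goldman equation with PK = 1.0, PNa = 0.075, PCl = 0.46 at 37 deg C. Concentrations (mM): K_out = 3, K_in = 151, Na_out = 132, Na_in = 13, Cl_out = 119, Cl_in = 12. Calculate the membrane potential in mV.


Vm = (RT/F)*ln((PK*Ko + PNa*Nao + PCl*Cli)/(PK*Ki + PNa*Nai + PCl*Clo))
Numer = 18.42, Denom = 206.715
Vm = -64.62 mV


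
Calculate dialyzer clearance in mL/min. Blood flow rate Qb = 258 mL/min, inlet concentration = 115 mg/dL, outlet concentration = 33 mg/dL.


K = Qb * (Cb_in - Cb_out) / Cb_in
K = 258 * (115 - 33) / 115
K = 184 mL/min


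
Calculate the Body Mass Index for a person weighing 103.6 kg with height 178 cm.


BMI = weight / height^2
height = 178 cm = 1.78 m
BMI = 103.6 / 1.78^2
BMI = 32.7 kg/m^2


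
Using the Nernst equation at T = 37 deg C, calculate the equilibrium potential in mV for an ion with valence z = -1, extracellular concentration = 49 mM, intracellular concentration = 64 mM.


E = (RT/(zF)) * ln(C_out/C_in)
T = 37 + 273.15 = 310.15 K
E = (8.314 * 310.15 / (-1 * 96485)) * ln(49/64)
E = 7.137 mV


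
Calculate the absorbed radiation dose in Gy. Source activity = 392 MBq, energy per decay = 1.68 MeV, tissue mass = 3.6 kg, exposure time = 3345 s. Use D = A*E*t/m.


A = 392 MBq = 3.9200e+08 Bq
E = 1.68 MeV = 2.69136e-13 J
D = A*E*t/m = 3.9200e+08*2.69136e-13*3345/3.6
D = 0.09803 Gy


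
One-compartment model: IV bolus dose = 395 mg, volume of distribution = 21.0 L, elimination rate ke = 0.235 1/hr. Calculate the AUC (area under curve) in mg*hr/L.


C0 = Dose/Vd = 395/21.0 = 18.8095 mg/L
AUC = C0/ke = 18.8095/0.235
AUC = 80.04 mg*hr/L


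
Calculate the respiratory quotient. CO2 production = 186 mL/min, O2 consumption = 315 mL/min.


RQ = VCO2 / VO2
RQ = 186 / 315
RQ = 0.5905


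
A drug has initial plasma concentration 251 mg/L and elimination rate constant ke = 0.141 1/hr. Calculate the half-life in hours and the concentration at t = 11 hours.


t_half = ln(2) / ke = 0.693147 / 0.141 = 4.916 hr
C(t) = C0 * exp(-ke*t) = 251 * exp(-0.141*11)
C(11) = 53.22 mg/L


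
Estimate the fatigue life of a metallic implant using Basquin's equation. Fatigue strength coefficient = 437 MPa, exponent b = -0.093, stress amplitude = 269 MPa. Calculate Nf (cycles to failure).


sigma_a = sigma_f' * (2Nf)^b
2Nf = (sigma_a/sigma_f')^(1/b)
2Nf = (269/437)^(1/-0.093)
2Nf = 184.46115
Nf = 92.23


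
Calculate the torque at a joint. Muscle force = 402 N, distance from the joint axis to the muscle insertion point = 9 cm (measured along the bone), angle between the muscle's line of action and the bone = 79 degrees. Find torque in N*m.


Torque = F * d * sin(theta)   (moment arm = d*sin(theta))
d = 9 cm = 0.09 m
Torque = 402 * 0.09 * sin(79)
Torque = 35.52 N*m


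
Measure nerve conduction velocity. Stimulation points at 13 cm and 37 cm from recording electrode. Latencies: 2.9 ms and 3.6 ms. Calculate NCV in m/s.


Distance = (37 - 13) / 100 = 0.24 m
dt = (3.6 - 2.9) / 1000 = 7.0000e-04 s
NCV = dist / dt = 342.9 m/s


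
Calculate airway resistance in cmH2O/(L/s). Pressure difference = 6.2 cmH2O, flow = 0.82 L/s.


R = dP / flow
R = 6.2 / 0.82
R = 7.561 cmH2O/(L/s)


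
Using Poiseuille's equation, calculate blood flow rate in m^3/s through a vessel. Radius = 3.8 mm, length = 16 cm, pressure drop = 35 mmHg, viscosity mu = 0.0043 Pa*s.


Q = pi*r^4*dP / (8*mu*L)
r = 0.0038 m, L = 0.16 m
dP = 35 mmHg = 4666.27 Pa
Q = 5.5536e-04 m^3/s


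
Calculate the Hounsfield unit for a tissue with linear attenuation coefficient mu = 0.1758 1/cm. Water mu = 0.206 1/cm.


HU = ((mu_tissue - mu_water) / mu_water) * 1000
HU = ((0.1758 - 0.206) / 0.206) * 1000
HU = -146.6


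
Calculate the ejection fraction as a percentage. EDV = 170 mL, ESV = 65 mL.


SV = EDV - ESV = 170 - 65 = 105 mL
EF = SV/EDV * 100 = 105/170 * 100
EF = 61.76%


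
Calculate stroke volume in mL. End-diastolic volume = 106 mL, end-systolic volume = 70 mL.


SV = EDV - ESV
SV = 106 - 70
SV = 36 mL


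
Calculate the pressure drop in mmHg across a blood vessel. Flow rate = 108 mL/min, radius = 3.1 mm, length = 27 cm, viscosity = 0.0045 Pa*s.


dP = 8*mu*L*Q / (pi*r^4)
Q = 108 mL/min = 1.8e-06 m^3/s
dP = 60.3034 Pa = 60.3034 / 133.322 mmHg = 0.4523 mmHg


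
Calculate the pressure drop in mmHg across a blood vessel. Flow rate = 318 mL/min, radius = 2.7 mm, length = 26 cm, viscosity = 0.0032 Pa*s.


dP = 8*mu*L*Q / (pi*r^4)
Q = 318 mL/min = 5.3e-06 m^3/s
dP = 211.293 Pa = 211.293 / 133.322 mmHg = 1.585 mmHg


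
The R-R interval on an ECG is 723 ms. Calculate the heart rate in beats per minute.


HR = 60 / RR_interval(s)
RR = 723 ms = 0.723 s
HR = 60 / 0.723 = 82.99 bpm


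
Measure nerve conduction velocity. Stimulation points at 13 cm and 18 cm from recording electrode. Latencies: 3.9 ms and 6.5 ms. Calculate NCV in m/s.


Distance = (18 - 13) / 100 = 0.05 m
dt = (6.5 - 3.9) / 1000 = 0.0026 s
NCV = dist / dt = 19.23 m/s


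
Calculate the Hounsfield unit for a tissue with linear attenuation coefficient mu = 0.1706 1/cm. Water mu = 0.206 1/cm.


HU = ((mu_tissue - mu_water) / mu_water) * 1000
HU = ((0.1706 - 0.206) / 0.206) * 1000
HU = -171.8


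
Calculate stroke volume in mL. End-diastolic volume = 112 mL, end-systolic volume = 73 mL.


SV = EDV - ESV
SV = 112 - 73
SV = 39 mL


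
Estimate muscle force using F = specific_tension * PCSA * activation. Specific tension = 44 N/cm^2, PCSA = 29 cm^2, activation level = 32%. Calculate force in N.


F = sigma * PCSA * activation
F = 44 * 29 * 0.32
F = 408.3 N


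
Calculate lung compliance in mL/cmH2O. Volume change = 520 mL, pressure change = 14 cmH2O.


C = dV / dP
C = 520 / 14
C = 37.14 mL/cmH2O


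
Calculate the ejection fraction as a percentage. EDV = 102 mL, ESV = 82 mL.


SV = EDV - ESV = 102 - 82 = 20 mL
EF = SV/EDV * 100 = 20/102 * 100
EF = 19.61%


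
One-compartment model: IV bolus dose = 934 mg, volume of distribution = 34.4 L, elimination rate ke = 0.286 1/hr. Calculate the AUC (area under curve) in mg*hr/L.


C0 = Dose/Vd = 934/34.4 = 27.1512 mg/L
AUC = C0/ke = 27.1512/0.286
AUC = 94.93 mg*hr/L


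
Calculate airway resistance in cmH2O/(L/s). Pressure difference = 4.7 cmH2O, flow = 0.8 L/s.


R = dP / flow
R = 4.7 / 0.8
R = 5.875 cmH2O/(L/s)


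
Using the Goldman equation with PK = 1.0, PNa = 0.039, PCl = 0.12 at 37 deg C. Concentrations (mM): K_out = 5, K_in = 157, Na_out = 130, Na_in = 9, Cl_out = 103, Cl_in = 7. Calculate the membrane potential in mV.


Vm = (RT/F)*ln((PK*Ko + PNa*Nao + PCl*Cli)/(PK*Ki + PNa*Nai + PCl*Clo))
Numer = 10.91, Denom = 169.711
Vm = -73.35 mV


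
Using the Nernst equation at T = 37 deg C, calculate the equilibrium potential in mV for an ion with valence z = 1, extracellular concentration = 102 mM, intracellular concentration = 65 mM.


E = (RT/(zF)) * ln(C_out/C_in)
T = 37 + 273.15 = 310.15 K
E = (8.314 * 310.15 / (1 * 96485)) * ln(102/65)
E = 12.04 mV


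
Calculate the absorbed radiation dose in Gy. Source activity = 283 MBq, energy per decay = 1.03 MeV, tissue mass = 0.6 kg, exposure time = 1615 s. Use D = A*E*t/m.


A = 283 MBq = 2.8300e+08 Bq
E = 1.03 MeV = 1.65006e-13 J
D = A*E*t/m = 2.8300e+08*1.65006e-13*1615/0.6
D = 0.1257 Gy


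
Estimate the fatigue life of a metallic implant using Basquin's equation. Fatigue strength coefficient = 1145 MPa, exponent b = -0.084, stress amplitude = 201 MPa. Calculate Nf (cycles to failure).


sigma_a = sigma_f' * (2Nf)^b
2Nf = (sigma_a/sigma_f')^(1/b)
2Nf = (201/1145)^(1/-0.084)
2Nf = 9.8935089e+08
Nf = 4.9468e+08


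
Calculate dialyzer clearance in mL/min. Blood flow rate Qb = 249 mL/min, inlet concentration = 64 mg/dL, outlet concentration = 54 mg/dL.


K = Qb * (Cb_in - Cb_out) / Cb_in
K = 249 * (64 - 54) / 64
K = 38.91 mL/min


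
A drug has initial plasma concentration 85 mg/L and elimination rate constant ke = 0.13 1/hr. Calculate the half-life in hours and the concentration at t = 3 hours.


t_half = ln(2) / ke = 0.693147 / 0.13 = 5.332 hr
C(t) = C0 * exp(-ke*t) = 85 * exp(-0.13*3)
C(3) = 57.55 mg/L


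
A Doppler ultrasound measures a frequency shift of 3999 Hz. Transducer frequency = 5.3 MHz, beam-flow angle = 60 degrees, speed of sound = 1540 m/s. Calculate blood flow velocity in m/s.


v = fd * c / (2 * f0 * cos(theta))
v = 3999 * 1540 / (2 * 5.3000e+06 * cos(60))
v = 1.162 m/s


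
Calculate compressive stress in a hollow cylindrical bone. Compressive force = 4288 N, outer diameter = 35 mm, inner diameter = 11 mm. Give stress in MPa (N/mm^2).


A = pi*(r_o^2 - r_i^2)
r_o = 17.5 mm, r_i = 5.5 mm
A = 867.08 mm^2
sigma = F/A = 4288 / 867.08
sigma = 4.945 MPa


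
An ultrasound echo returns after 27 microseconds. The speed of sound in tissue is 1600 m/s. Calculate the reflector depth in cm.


depth = c * t / 2
t = 27 us = 2.7000e-05 s
depth = 1600 * 2.7000e-05 / 2
depth = 0.0216 m = 2.16 cm


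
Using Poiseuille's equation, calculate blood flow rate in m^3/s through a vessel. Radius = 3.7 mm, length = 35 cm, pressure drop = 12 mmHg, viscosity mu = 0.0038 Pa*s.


Q = pi*r^4*dP / (8*mu*L)
r = 0.0037 m, L = 0.35 m
dP = 12 mmHg = 1599.864 Pa
Q = 8.8532e-05 m^3/s


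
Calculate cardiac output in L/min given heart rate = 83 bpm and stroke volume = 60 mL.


CO = HR * SV
CO = 83 * 60 / 1000
CO = 4.98 L/min


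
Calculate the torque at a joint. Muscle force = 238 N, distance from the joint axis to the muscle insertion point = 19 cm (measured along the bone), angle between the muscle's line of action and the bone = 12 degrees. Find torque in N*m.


Torque = F * d * sin(theta)   (moment arm = d*sin(theta))
d = 19 cm = 0.19 m
Torque = 238 * 0.19 * sin(12)
Torque = 9.402 N*m


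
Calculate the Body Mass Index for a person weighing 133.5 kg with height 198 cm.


BMI = weight / height^2
height = 198 cm = 1.98 m
BMI = 133.5 / 1.98^2
BMI = 34.05 kg/m^2


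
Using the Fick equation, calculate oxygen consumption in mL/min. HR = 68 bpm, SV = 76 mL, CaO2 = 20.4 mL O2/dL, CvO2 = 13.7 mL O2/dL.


CO = HR*SV = 68*76/1000 = 5.168 L/min
a-v O2 diff = 20.4 - 13.7 = 6.7 mL/dL
VO2 = CO * (CaO2-CvO2) * 10 dL/L
VO2 = 5.168 * 6.7 * 10
VO2 = 346.3 mL/min


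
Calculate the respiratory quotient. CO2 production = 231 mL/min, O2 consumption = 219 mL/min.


RQ = VCO2 / VO2
RQ = 231 / 219
RQ = 1.055


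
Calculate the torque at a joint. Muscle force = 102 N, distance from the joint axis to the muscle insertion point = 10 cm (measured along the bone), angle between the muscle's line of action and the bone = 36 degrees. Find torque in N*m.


Torque = F * d * sin(theta)   (moment arm = d*sin(theta))
d = 10 cm = 0.1 m
Torque = 102 * 0.1 * sin(36)
Torque = 5.995 N*m


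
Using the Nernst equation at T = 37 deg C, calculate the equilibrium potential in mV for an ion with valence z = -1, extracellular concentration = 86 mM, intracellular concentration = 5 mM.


E = (RT/(zF)) * ln(C_out/C_in)
T = 37 + 273.15 = 310.15 K
E = (8.314 * 310.15 / (-1 * 96485)) * ln(86/5)
E = -76.03 mV


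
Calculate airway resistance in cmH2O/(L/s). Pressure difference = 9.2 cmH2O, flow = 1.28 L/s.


R = dP / flow
R = 9.2 / 1.28
R = 7.187 cmH2O/(L/s)


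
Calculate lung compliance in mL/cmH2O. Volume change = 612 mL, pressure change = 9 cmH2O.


C = dV / dP
C = 612 / 9
C = 68 mL/cmH2O


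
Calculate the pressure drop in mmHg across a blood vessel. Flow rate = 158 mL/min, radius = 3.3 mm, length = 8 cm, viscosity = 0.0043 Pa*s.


dP = 8*mu*L*Q / (pi*r^4)
Q = 158 mL/min = 2.63333e-06 m^3/s
dP = 19.4513 Pa = 19.4513 / 133.322 mmHg = 0.1459 mmHg


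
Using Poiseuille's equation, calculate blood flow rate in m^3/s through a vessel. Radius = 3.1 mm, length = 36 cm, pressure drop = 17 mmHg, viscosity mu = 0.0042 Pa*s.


Q = pi*r^4*dP / (8*mu*L)
r = 0.0031 m, L = 0.36 m
dP = 17 mmHg = 2266.474 Pa
Q = 5.4363e-05 m^3/s


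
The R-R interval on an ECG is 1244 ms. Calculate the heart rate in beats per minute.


HR = 60 / RR_interval(s)
RR = 1244 ms = 1.244 s
HR = 60 / 1.244 = 48.23 bpm


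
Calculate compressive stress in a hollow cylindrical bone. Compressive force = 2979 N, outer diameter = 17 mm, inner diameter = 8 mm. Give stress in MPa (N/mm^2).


A = pi*(r_o^2 - r_i^2)
r_o = 8.5 mm, r_i = 4 mm
A = 176.715 mm^2
sigma = F/A = 2979 / 176.715
sigma = 16.86 MPa


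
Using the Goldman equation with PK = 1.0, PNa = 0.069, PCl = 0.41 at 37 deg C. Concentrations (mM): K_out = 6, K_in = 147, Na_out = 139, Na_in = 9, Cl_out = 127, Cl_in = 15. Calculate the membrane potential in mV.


Vm = (RT/F)*ln((PK*Ko + PNa*Nao + PCl*Cli)/(PK*Ki + PNa*Nai + PCl*Clo))
Numer = 21.741, Denom = 199.691
Vm = -59.27 mV


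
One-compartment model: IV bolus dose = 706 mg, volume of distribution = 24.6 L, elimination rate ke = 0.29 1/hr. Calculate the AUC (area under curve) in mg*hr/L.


C0 = Dose/Vd = 706/24.6 = 28.6992 mg/L
AUC = C0/ke = 28.6992/0.29
AUC = 98.96 mg*hr/L


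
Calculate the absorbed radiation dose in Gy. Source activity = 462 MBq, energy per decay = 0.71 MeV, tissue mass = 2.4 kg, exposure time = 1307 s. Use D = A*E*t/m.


A = 462 MBq = 4.6200e+08 Bq
E = 0.71 MeV = 1.13742e-13 J
D = A*E*t/m = 4.6200e+08*1.13742e-13*1307/2.4
D = 0.02862 Gy


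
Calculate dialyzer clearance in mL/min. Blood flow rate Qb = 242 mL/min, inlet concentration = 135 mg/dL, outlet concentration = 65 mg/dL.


K = Qb * (Cb_in - Cb_out) / Cb_in
K = 242 * (135 - 65) / 135
K = 125.5 mL/min


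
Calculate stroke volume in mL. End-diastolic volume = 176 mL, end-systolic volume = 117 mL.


SV = EDV - ESV
SV = 176 - 117
SV = 59 mL


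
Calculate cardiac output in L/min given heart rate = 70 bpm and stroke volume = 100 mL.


CO = HR * SV
CO = 70 * 100 / 1000
CO = 7 L/min


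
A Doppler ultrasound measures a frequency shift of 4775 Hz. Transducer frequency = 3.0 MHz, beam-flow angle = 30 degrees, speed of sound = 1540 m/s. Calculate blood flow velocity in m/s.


v = fd * c / (2 * f0 * cos(theta))
v = 4775 * 1540 / (2 * 3.0000e+06 * cos(30))
v = 1.415 m/s


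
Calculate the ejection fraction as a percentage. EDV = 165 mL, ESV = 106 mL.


SV = EDV - ESV = 165 - 106 = 59 mL
EF = SV/EDV * 100 = 59/165 * 100
EF = 35.76%


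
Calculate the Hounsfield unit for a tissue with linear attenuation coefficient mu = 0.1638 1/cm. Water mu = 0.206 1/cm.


HU = ((mu_tissue - mu_water) / mu_water) * 1000
HU = ((0.1638 - 0.206) / 0.206) * 1000
HU = -204.9


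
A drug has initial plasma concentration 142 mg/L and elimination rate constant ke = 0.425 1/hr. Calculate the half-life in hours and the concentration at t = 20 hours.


t_half = ln(2) / ke = 0.693147 / 0.425 = 1.631 hr
C(t) = C0 * exp(-ke*t) = 142 * exp(-0.425*20)
C(20) = 0.02889 mg/L


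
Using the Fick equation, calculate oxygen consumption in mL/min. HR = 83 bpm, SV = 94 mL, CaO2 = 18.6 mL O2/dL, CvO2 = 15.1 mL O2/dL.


CO = HR*SV = 83*94/1000 = 7.802 L/min
a-v O2 diff = 18.6 - 15.1 = 3.5 mL/dL
VO2 = CO * (CaO2-CvO2) * 10 dL/L
VO2 = 7.802 * 3.5 * 10
VO2 = 273.1 mL/min


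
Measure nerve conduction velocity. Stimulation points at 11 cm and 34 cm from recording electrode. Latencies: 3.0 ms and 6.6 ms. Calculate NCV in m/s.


Distance = (34 - 11) / 100 = 0.23 m
dt = (6.6 - 3.0) / 1000 = 0.0036 s
NCV = dist / dt = 63.89 m/s


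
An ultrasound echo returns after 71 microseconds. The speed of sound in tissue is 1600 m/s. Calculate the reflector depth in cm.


depth = c * t / 2
t = 71 us = 7.1000e-05 s
depth = 1600 * 7.1000e-05 / 2
depth = 0.0568 m = 5.68 cm


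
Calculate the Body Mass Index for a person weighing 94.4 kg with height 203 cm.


BMI = weight / height^2
height = 203 cm = 2.03 m
BMI = 94.4 / 2.03^2
BMI = 22.91 kg/m^2


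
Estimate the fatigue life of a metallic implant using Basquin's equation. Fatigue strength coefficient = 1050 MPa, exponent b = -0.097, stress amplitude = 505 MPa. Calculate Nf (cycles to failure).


sigma_a = sigma_f' * (2Nf)^b
2Nf = (sigma_a/sigma_f')^(1/b)
2Nf = (505/1050)^(1/-0.097)
2Nf = 1893.6432
Nf = 946.8


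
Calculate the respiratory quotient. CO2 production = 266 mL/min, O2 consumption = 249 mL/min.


RQ = VCO2 / VO2
RQ = 266 / 249
RQ = 1.068


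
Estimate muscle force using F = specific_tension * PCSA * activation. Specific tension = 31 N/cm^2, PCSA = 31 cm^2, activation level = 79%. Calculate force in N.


F = sigma * PCSA * activation
F = 31 * 31 * 0.79
F = 759.2 N


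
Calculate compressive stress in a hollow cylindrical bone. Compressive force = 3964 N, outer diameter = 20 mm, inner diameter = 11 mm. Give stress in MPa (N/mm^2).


A = pi*(r_o^2 - r_i^2)
r_o = 10 mm, r_i = 5.5 mm
A = 219.126 mm^2
sigma = F/A = 3964 / 219.126
sigma = 18.09 MPa


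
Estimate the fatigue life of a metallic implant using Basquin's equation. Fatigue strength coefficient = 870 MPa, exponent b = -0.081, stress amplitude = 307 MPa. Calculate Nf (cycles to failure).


sigma_a = sigma_f' * (2Nf)^b
2Nf = (sigma_a/sigma_f')^(1/b)
2Nf = (307/870)^(1/-0.081)
2Nf = 384546.71
Nf = 1.923e+05


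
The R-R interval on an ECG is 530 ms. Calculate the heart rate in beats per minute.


HR = 60 / RR_interval(s)
RR = 530 ms = 0.53 s
HR = 60 / 0.53 = 113.2 bpm


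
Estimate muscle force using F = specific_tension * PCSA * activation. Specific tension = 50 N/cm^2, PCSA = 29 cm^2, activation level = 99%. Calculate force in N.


F = sigma * PCSA * activation
F = 50 * 29 * 0.99
F = 1436 N


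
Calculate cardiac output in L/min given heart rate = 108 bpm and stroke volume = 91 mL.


CO = HR * SV
CO = 108 * 91 / 1000
CO = 9.828 L/min


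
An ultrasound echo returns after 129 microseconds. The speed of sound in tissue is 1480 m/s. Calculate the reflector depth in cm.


depth = c * t / 2
t = 129 us = 1.2900e-04 s
depth = 1480 * 1.2900e-04 / 2
depth = 0.09546 m = 9.546 cm


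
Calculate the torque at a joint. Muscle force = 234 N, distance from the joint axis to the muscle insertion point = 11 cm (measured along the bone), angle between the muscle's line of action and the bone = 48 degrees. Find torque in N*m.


Torque = F * d * sin(theta)   (moment arm = d*sin(theta))
d = 11 cm = 0.11 m
Torque = 234 * 0.11 * sin(48)
Torque = 19.13 N*m


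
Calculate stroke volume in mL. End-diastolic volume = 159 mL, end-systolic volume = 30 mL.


SV = EDV - ESV
SV = 159 - 30
SV = 129 mL


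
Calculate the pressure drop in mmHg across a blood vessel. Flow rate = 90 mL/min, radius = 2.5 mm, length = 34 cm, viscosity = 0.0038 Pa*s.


dP = 8*mu*L*Q / (pi*r^4)
Q = 90 mL/min = 1.5e-06 m^3/s
dP = 126.338 Pa = 126.338 / 133.322 mmHg = 0.9476 mmHg


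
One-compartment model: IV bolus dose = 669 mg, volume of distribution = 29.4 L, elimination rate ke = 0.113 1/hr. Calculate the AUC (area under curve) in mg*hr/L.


C0 = Dose/Vd = 669/29.4 = 22.7551 mg/L
AUC = C0/ke = 22.7551/0.113
AUC = 201.4 mg*hr/L


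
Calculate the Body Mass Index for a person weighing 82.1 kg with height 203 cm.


BMI = weight / height^2
height = 203 cm = 2.03 m
BMI = 82.1 / 2.03^2
BMI = 19.92 kg/m^2


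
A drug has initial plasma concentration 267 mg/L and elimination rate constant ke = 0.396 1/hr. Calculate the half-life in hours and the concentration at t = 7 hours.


t_half = ln(2) / ke = 0.693147 / 0.396 = 1.75 hr
C(t) = C0 * exp(-ke*t) = 267 * exp(-0.396*7)
C(7) = 16.7 mg/L


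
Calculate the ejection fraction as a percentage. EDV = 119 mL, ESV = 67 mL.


SV = EDV - ESV = 119 - 67 = 52 mL
EF = SV/EDV * 100 = 52/119 * 100
EF = 43.7%


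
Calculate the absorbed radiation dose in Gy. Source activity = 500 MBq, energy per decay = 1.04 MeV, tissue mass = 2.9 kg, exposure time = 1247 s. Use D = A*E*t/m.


A = 500 MBq = 5.0000e+08 Bq
E = 1.04 MeV = 1.66608e-13 J
D = A*E*t/m = 5.0000e+08*1.66608e-13*1247/2.9
D = 0.03582 Gy


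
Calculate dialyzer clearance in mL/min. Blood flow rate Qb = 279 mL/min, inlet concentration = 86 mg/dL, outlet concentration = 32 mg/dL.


K = Qb * (Cb_in - Cb_out) / Cb_in
K = 279 * (86 - 32) / 86
K = 175.2 mL/min


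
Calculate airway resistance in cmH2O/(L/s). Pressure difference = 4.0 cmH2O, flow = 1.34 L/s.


R = dP / flow
R = 4.0 / 1.34
R = 2.985 cmH2O/(L/s)


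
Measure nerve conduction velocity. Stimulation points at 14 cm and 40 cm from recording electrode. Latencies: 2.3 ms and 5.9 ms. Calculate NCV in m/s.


Distance = (40 - 14) / 100 = 0.26 m
dt = (5.9 - 2.3) / 1000 = 0.0036 s
NCV = dist / dt = 72.22 m/s


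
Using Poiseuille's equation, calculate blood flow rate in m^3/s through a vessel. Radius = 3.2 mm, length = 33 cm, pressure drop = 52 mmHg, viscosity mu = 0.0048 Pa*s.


Q = pi*r^4*dP / (8*mu*L)
r = 0.0032 m, L = 0.33 m
dP = 52 mmHg = 6932.744 Pa
Q = 1.8022e-04 m^3/s


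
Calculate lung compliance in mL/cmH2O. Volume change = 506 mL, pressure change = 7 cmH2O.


C = dV / dP
C = 506 / 7
C = 72.29 mL/cmH2O


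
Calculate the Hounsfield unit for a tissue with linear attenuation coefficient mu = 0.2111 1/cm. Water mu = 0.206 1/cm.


HU = ((mu_tissue - mu_water) / mu_water) * 1000
HU = ((0.2111 - 0.206) / 0.206) * 1000
HU = 24.76


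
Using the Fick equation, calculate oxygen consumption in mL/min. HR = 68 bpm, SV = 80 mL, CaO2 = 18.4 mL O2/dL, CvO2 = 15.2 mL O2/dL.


CO = HR*SV = 68*80/1000 = 5.44 L/min
a-v O2 diff = 18.4 - 15.2 = 3.2 mL/dL
VO2 = CO * (CaO2-CvO2) * 10 dL/L
VO2 = 5.44 * 3.2 * 10
VO2 = 174.1 mL/min


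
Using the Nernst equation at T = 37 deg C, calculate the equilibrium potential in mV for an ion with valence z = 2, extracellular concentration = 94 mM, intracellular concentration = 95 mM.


E = (RT/(zF)) * ln(C_out/C_in)
T = 37 + 273.15 = 310.15 K
E = (8.314 * 310.15 / (2 * 96485)) * ln(94/95)
E = -0.1414 mV


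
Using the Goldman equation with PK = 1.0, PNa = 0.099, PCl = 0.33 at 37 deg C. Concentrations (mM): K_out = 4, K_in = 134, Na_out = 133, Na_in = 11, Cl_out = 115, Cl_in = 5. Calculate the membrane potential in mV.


Vm = (RT/F)*ln((PK*Ko + PNa*Nao + PCl*Cli)/(PK*Ki + PNa*Nai + PCl*Clo))
Numer = 18.817, Denom = 173.039
Vm = -59.3 mV


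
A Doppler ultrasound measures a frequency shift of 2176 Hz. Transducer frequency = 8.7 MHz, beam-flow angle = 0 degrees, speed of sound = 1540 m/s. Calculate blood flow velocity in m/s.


v = fd * c / (2 * f0 * cos(theta))
v = 2176 * 1540 / (2 * 8.7000e+06 * cos(0))
v = 0.1926 m/s


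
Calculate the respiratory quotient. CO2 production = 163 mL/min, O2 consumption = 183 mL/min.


RQ = VCO2 / VO2
RQ = 163 / 183
RQ = 0.8907


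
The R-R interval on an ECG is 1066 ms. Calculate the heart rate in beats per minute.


HR = 60 / RR_interval(s)
RR = 1066 ms = 1.066 s
HR = 60 / 1.066 = 56.29 bpm


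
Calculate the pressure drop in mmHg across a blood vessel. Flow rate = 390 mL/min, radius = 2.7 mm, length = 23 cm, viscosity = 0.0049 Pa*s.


dP = 8*mu*L*Q / (pi*r^4)
Q = 390 mL/min = 6.5e-06 m^3/s
dP = 351.012 Pa = 351.012 / 133.322 mmHg = 2.633 mmHg


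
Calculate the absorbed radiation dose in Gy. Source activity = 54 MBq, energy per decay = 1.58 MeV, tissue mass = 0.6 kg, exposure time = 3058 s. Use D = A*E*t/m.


A = 54 MBq = 5.4000e+07 Bq
E = 1.58 MeV = 2.53116e-13 J
D = A*E*t/m = 5.4000e+07*2.53116e-13*3058/0.6
D = 0.06966 Gy


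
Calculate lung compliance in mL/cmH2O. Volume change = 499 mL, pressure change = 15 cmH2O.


C = dV / dP
C = 499 / 15
C = 33.27 mL/cmH2O


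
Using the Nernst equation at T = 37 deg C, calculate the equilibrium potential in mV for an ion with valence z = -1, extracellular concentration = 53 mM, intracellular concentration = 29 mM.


E = (RT/(zF)) * ln(C_out/C_in)
T = 37 + 273.15 = 310.15 K
E = (8.314 * 310.15 / (-1 * 96485)) * ln(53/29)
E = -16.12 mV


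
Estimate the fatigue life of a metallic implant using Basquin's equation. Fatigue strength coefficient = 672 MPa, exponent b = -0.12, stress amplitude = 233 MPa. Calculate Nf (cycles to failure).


sigma_a = sigma_f' * (2Nf)^b
2Nf = (sigma_a/sigma_f')^(1/b)
2Nf = (233/672)^(1/-0.12)
2Nf = 6814.6664
Nf = 3407


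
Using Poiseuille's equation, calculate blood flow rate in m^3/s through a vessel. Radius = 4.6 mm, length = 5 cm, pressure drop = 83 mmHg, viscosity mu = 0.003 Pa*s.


Q = pi*r^4*dP / (8*mu*L)
r = 0.0046 m, L = 0.05 m
dP = 83 mmHg = 11065.726 Pa
Q = 0.01297 m^3/s


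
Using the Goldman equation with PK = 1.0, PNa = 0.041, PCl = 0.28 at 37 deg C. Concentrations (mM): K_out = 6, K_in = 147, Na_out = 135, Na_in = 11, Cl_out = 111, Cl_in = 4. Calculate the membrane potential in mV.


Vm = (RT/F)*ln((PK*Ko + PNa*Nao + PCl*Cli)/(PK*Ki + PNa*Nai + PCl*Clo))
Numer = 12.655, Denom = 178.531
Vm = -70.73 mV


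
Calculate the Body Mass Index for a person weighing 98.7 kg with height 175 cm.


BMI = weight / height^2
height = 175 cm = 1.75 m
BMI = 98.7 / 1.75^2
BMI = 32.23 kg/m^2


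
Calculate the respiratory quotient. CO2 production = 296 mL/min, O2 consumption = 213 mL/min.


RQ = VCO2 / VO2
RQ = 296 / 213
RQ = 1.39


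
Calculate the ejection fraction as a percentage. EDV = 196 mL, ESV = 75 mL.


SV = EDV - ESV = 196 - 75 = 121 mL
EF = SV/EDV * 100 = 121/196 * 100
EF = 61.73%


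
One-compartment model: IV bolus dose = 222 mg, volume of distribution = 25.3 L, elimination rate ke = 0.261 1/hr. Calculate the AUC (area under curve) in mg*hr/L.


C0 = Dose/Vd = 222/25.3 = 8.7747 mg/L
AUC = C0/ke = 8.7747/0.261
AUC = 33.62 mg*hr/L


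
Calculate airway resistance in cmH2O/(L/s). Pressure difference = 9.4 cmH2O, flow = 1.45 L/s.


R = dP / flow
R = 9.4 / 1.45
R = 6.483 cmH2O/(L/s)


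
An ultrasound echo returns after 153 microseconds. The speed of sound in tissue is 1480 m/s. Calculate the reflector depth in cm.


depth = c * t / 2
t = 153 us = 1.5300e-04 s
depth = 1480 * 1.5300e-04 / 2
depth = 0.11322 m = 11.322 cm


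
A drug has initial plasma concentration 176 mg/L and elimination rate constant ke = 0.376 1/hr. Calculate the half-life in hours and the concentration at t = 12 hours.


t_half = ln(2) / ke = 0.693147 / 0.376 = 1.843 hr
C(t) = C0 * exp(-ke*t) = 176 * exp(-0.376*12)
C(12) = 1.932 mg/L


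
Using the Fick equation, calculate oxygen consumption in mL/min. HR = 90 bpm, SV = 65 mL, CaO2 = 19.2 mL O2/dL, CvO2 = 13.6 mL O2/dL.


CO = HR*SV = 90*65/1000 = 5.85 L/min
a-v O2 diff = 19.2 - 13.6 = 5.6 mL/dL
VO2 = CO * (CaO2-CvO2) * 10 dL/L
VO2 = 5.85 * 5.6 * 10
VO2 = 327.6 mL/min


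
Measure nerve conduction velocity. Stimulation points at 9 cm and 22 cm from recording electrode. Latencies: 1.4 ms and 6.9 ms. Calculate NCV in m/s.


Distance = (22 - 9) / 100 = 0.13 m
dt = (6.9 - 1.4) / 1000 = 0.0055 s
NCV = dist / dt = 23.64 m/s


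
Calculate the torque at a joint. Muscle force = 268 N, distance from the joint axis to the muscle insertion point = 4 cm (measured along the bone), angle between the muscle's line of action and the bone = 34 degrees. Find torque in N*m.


Torque = F * d * sin(theta)   (moment arm = d*sin(theta))
d = 4 cm = 0.04 m
Torque = 268 * 0.04 * sin(34)
Torque = 5.995 N*m


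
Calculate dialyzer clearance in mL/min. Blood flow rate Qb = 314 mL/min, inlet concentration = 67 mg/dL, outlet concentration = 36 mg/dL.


K = Qb * (Cb_in - Cb_out) / Cb_in
K = 314 * (67 - 36) / 67
K = 145.3 mL/min


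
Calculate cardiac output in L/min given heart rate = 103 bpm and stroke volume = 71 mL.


CO = HR * SV
CO = 103 * 71 / 1000
CO = 7.313 L/min


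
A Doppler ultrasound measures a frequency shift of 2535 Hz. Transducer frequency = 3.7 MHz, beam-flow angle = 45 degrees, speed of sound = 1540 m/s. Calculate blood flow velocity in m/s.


v = fd * c / (2 * f0 * cos(theta))
v = 2535 * 1540 / (2 * 3.7000e+06 * cos(45))
v = 0.7461 m/s


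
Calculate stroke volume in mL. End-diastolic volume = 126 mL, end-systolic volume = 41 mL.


SV = EDV - ESV
SV = 126 - 41
SV = 85 mL


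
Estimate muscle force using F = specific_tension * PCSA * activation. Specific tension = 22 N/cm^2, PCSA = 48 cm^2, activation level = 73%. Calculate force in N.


F = sigma * PCSA * activation
F = 22 * 48 * 0.73
F = 770.9 N


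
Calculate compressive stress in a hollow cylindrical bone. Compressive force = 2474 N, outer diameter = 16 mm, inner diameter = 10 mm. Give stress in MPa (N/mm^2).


A = pi*(r_o^2 - r_i^2)
r_o = 8 mm, r_i = 5 mm
A = 122.522 mm^2
sigma = F/A = 2474 / 122.522
sigma = 20.19 MPa


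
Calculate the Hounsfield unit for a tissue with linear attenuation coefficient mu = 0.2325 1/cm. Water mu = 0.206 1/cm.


HU = ((mu_tissue - mu_water) / mu_water) * 1000
HU = ((0.2325 - 0.206) / 0.206) * 1000
HU = 128.6


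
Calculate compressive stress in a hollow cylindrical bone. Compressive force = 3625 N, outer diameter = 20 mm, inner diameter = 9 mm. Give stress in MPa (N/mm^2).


A = pi*(r_o^2 - r_i^2)
r_o = 10 mm, r_i = 4.5 mm
A = 250.542 mm^2
sigma = F/A = 3625 / 250.542
sigma = 14.47 MPa


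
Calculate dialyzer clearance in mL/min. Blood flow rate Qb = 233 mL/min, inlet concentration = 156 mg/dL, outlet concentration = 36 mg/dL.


K = Qb * (Cb_in - Cb_out) / Cb_in
K = 233 * (156 - 36) / 156
K = 179.2 mL/min


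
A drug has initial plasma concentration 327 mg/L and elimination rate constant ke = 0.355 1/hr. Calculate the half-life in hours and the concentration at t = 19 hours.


t_half = ln(2) / ke = 0.693147 / 0.355 = 1.953 hr
C(t) = C0 * exp(-ke*t) = 327 * exp(-0.355*19)
C(19) = 0.3848 mg/L


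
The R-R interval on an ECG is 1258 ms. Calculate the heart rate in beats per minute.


HR = 60 / RR_interval(s)
RR = 1258 ms = 1.258 s
HR = 60 / 1.258 = 47.69 bpm


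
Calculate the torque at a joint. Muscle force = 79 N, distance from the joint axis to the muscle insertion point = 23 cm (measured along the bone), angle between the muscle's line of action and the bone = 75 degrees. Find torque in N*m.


Torque = F * d * sin(theta)   (moment arm = d*sin(theta))
d = 23 cm = 0.23 m
Torque = 79 * 0.23 * sin(75)
Torque = 17.55 N*m


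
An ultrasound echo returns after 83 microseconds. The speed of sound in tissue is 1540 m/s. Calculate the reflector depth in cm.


depth = c * t / 2
t = 83 us = 8.3000e-05 s
depth = 1540 * 8.3000e-05 / 2
depth = 0.06391 m = 6.391 cm


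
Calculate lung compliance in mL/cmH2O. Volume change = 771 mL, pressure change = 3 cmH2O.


C = dV / dP
C = 771 / 3
C = 257 mL/cmH2O


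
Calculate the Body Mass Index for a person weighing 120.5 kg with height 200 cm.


BMI = weight / height^2
height = 200 cm = 2 m
BMI = 120.5 / 2^2
BMI = 30.12 kg/m^2


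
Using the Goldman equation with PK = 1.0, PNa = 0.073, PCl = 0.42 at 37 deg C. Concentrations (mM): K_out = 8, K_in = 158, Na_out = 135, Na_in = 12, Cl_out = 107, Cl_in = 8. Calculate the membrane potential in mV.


Vm = (RT/F)*ln((PK*Ko + PNa*Nao + PCl*Cli)/(PK*Ki + PNa*Nai + PCl*Clo))
Numer = 21.215, Denom = 203.816
Vm = -60.47 mV


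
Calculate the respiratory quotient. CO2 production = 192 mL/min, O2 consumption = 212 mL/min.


RQ = VCO2 / VO2
RQ = 192 / 212
RQ = 0.9057


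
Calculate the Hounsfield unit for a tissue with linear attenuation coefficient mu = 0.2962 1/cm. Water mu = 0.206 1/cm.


HU = ((mu_tissue - mu_water) / mu_water) * 1000
HU = ((0.2962 - 0.206) / 0.206) * 1000
HU = 437.9


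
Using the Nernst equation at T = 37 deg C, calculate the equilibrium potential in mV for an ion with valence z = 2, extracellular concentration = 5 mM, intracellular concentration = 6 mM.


E = (RT/(zF)) * ln(C_out/C_in)
T = 37 + 273.15 = 310.15 K
E = (8.314 * 310.15 / (2 * 96485)) * ln(5/6)
E = -2.436 mV


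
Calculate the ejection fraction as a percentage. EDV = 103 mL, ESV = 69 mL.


SV = EDV - ESV = 103 - 69 = 34 mL
EF = SV/EDV * 100 = 34/103 * 100
EF = 33.01%
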